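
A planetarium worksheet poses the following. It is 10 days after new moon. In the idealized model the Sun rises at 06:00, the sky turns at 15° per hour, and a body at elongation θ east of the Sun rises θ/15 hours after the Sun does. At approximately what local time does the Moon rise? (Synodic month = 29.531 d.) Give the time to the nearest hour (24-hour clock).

The Moon has covered 10/29.531 of its cycle, so θ ≈ 360° × 10/29.531 = 121.9°.
At 15° of sky rotation per hour, 121.9° corresponds to a 8.13 h lag.
06:00 + 8.13 h ≈ 14:08 → 14:00 to the nearest hour.

14:00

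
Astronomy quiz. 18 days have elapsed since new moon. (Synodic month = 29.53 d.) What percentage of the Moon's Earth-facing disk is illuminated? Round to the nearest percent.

89%

Elongation θ = 360° × 18/29.53 ≈ 219.4°.
cos 219.4° = (-0.772), so f = (1 − (-0.772))/2 = 0.886, so 89%.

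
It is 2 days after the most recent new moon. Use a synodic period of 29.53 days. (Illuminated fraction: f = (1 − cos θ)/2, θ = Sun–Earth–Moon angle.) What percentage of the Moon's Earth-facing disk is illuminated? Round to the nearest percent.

4%

Elongation θ = 360° × 2/29.53 ≈ 24.4°.
With cos θ = 0.911, the lit fraction is (1 − 0.911)/2 ≈ 0.045, so 4%.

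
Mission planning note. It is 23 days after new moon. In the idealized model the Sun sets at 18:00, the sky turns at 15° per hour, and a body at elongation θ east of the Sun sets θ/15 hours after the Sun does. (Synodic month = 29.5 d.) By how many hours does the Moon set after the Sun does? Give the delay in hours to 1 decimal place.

18.7 h

Phase angle: θ = 360°·(23 d)/(29.5 d) = 280.7°.
Delay after the Sun = 280.7° / (15°/h) ≈ 18.71 h.
So the Moon sets 18.71 h after the Sun.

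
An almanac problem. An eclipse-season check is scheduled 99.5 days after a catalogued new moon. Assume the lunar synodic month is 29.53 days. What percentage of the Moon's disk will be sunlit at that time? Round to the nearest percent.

99.5/29.53 = 3.369 lunations, so 3 complete cycles and 10.91 d into the next.
Elongation θ = 360° × 10.91/29.53 ≈ 133.0°.
With cos θ = (-0.682), the lit fraction is (1 − (-0.682))/2 ≈ 0.841, so 84%.

84%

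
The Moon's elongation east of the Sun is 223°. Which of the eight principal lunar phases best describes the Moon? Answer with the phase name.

waning gibbous

The waning gibbous sector spans roughly 202°–248°; 223° falls inside it.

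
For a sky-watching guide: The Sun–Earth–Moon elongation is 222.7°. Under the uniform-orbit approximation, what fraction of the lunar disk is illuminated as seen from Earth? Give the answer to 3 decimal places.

cos 222.7° = (-0.735), so f = (1 − (-0.735))/2 = 0.867.

0.867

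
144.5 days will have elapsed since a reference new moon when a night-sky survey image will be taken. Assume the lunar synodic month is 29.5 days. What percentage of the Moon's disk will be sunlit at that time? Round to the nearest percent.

144.5 d spans 4 complete synodic months (4 × 29.5 = 118.00 d) plus 26.50 d.
The Moon has covered 26.50/29.5 of its cycle, so θ ≈ 360° × 26.50/29.5 = 323.4°.
Illuminated fraction = (1 − cos 323.4°)/2 = (1 − 0.803)/2 ≈ 0.099, so 10%.

10%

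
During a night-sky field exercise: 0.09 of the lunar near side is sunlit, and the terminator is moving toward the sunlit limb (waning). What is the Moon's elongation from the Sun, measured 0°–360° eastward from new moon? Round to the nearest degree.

Invert f = (1 − cos θ)/2 to get cos θ = 1 − 2(0.09) = 0.820, hence θ₀ = arccos 0.820 = 34.9°.
Waning ⇒ past full, so θ = 360° − 34.9° = 325.1°.

325°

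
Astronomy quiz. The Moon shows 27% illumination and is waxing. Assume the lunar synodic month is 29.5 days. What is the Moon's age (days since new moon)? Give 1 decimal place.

5.1 days

Invert f = (1 − cos θ)/2 to get cos θ = 1 − 2(0.27) = 0.460, hence θ₀ = arccos 0.460 = 62.6°.
Before full moon the principal value applies: θ = 62.6°.
At 360°/29.5 d per day, 62.6° corresponds to 5.13 days.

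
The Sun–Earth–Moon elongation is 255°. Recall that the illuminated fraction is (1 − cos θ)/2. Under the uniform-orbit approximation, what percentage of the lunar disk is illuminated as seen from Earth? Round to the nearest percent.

63%

f = (1 − cos 255°)/2 = (1 − (-0.259))/2 ≈ 0.629, i.e. 63%.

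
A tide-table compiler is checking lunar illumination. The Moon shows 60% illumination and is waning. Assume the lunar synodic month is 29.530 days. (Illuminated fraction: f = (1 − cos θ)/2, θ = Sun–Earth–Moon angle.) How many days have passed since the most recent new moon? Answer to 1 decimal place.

21.2 days

From f = (1 − cos θ)/2: cos θ = 1 − 2×0.60 = -0.200; arccos → 101.5°.
Since the Moon is past full (waning), take the reflex angle: θ = 360° − 101.5° = 258.5°.
Age = 29.530 × 258.5°/360° ≈ 21.20 days.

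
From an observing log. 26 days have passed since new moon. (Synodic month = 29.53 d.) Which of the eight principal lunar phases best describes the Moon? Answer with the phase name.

waning crescent

θ ≈ 360° × 26/29.53 = 317°, which falls in the waning crescent sector.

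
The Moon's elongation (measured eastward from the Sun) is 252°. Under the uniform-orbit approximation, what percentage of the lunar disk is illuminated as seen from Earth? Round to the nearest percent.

cos 252° = (-0.309), so f = (1 − (-0.309))/2 = 0.655, i.e. 65%.

65%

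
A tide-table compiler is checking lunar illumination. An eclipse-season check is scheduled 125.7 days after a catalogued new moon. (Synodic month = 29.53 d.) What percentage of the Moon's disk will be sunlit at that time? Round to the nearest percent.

52%

Reduce mod P: 125.7 − 4×29.53 = 7.58 d into the current lunation.
The Moon has covered 7.58/29.53 of its cycle, so θ ≈ 360° × 7.58/29.53 = 92.4°.
With cos θ = (-0.042), the lit fraction is (1 − (-0.042))/2 ≈ 0.521, so 52%.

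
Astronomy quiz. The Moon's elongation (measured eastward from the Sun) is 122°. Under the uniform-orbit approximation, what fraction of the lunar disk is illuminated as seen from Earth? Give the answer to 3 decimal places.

0.765

cos 122° = (-0.530), so f = (1 − (-0.530))/2 = 0.765.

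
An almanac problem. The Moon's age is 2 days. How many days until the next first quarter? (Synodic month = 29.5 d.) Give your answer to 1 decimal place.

First quarter is 0.25 of the way through the cycle: age 0.25 × 29.5 = 7.375 d.
So 5.375 days remain (7.375 − 2).

5.4 days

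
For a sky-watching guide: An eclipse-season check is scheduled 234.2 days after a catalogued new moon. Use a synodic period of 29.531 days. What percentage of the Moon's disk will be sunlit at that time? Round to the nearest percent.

5%

Reduce mod P: 234.2 − 7×29.531 = 27.48 d into the current lunation.
The Moon has covered 27.48/29.531 of its cycle, so θ ≈ 360° × 27.48/29.531 = 335.0°.
Illuminated fraction = (1 − cos 335.0°)/2 = (1 − 0.907)/2 ≈ 0.047, so 5%.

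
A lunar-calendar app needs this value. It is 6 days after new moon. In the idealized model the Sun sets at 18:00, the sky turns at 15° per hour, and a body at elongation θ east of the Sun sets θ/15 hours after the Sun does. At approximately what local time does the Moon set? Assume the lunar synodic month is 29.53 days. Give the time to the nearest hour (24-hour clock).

Elongation θ = 360° × 6/29.53 ≈ 73.1°.
Delay after the Sun = 73.1° / (15°/h) ≈ 4.88 h.
18:00 + 4.88 h ≈ 22:53 → 23:00 to the nearest hour.

23:00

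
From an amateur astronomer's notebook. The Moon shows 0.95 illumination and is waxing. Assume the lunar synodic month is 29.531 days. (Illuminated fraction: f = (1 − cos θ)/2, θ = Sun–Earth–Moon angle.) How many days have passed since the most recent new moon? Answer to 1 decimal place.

12.6 days

cos θ = 1 − 2f = -0.900, giving a principal value of 154.2°.
Before full moon the principal value applies: θ = 154.2°.
Age = 29.531 × 154.2°/360° ≈ 12.65 days.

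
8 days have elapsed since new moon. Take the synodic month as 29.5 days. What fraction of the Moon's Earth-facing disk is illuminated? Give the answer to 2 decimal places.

0.57

The Moon has covered 8/29.5 of its cycle, so θ ≈ 360° × 8/29.5 = 97.6°.
cos 97.6° = (-0.133), so f = (1 − (-0.133))/2 = 0.566.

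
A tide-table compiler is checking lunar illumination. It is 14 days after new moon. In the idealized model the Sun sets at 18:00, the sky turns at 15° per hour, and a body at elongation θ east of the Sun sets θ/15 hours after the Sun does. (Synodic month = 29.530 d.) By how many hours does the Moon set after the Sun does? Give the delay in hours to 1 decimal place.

The Moon has covered 14/29.530 of its cycle, so θ ≈ 360° × 14/29.530 = 170.7°.
The Moon trails the Sun by θ/15 = 170.7/15 ≈ 11.38 hours.
So the Moon sets 11.38 h after the Sun.

11.4 h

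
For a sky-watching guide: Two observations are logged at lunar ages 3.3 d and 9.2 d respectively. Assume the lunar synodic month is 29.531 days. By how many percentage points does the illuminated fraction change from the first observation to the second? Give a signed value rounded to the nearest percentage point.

First observation: θ = 360°·3.3/29.531 = 40.2°, so f = 0.118.
Second observation: θ = 112.2°, f = 0.689.
Δf = 0.689 − 0.118 = +0.570, i.e. +57 pp.

+57 percentage points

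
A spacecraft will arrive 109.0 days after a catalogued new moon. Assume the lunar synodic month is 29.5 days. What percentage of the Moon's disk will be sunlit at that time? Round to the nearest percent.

67%

109.0/29.5 = 3.695 lunations, so 3 complete cycles and 20.50 d into the next.
The Moon has covered 20.50/29.5 of its cycle, so θ ≈ 360° × 20.50/29.5 = 250.2°.
With cos θ = (-0.339), the lit fraction is (1 − (-0.339))/2 ≈ 0.670, so 67%.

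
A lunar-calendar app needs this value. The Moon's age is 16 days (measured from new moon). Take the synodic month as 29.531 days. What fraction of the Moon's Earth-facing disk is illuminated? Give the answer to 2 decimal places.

0.98

Phase angle: θ = 360°·(16 d)/(29.531 d) = 195.0°.
cos 195.0° = (-0.966), so f = (1 − (-0.966))/2 = 0.983.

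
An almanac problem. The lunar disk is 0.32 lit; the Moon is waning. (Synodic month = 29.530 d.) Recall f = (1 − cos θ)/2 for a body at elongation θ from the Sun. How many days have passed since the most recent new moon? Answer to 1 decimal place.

23.9 days

cos θ = 1 − 2f = 0.360, giving a principal value of 68.9°.
Waning ⇒ past full, so θ = 360° − 68.9° = 291.1°.
Age = 29.530 × 291.1°/360° ≈ 23.88 days.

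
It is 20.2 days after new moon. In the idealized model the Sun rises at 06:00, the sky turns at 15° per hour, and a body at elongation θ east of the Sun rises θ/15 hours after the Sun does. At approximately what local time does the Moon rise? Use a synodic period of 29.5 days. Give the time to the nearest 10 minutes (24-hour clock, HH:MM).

Phase angle: θ = 360°·(20.2 d)/(29.5 d) = 246.5°.
The Moon trails the Sun by θ/15 = 246.5/15 ≈ 16.43 hours.
06:00 + 16.434 h ≈ 22:26 → 22:30 to the nearest ten minutes.

22:30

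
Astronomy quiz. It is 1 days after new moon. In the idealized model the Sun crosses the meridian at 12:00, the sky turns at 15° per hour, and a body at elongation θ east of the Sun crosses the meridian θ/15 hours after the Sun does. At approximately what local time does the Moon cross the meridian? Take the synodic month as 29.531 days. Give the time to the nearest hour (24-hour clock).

13:00

Elongation θ = 360° × 1/29.531 ≈ 12.2°.
The Moon trails the Sun by θ/15 = 12.2/15 ≈ 0.81 hours.
12:00 + 0.81 h ≈ 12:49 → 13:00 to the nearest hour.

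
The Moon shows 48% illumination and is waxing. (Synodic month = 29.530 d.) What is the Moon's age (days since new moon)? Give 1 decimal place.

7.2 days

From f = (1 − cos θ)/2: cos θ = 1 − 2×0.48 = 0.040; arccos → 87.7°.
Waxing ⇒ before full, so θ = 87.7°.
That fraction of the synodic month is 87.7/360 × 29.530 d ≈ 7.19 d.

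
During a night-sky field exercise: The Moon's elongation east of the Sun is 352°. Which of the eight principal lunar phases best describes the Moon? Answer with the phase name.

new moon

The new moon sector spans roughly -22°–22°; 352° falls inside it.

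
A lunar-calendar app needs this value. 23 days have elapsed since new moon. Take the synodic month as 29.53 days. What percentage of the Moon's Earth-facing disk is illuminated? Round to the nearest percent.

41%

Phase angle: θ = 360°·(23 d)/(29.53 d) = 280.4°.
Illuminated fraction = (1 − cos 280.4°)/2 = (1 − 0.180)/2 ≈ 0.410, so 41%.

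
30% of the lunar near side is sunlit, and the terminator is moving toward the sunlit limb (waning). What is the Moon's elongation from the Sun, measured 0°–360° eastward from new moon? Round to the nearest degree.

294°

From f = (1 − cos θ)/2: cos θ = 1 − 2×0.30 = 0.400; arccos → 66.4°.
Since the Moon is past full (waning), take the reflex angle: θ = 360° − 66.4° = 293.6°.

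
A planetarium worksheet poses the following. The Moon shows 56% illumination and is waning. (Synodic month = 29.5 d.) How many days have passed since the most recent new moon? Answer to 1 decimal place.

From f = (1 − cos θ)/2: cos θ = 1 − 2×0.56 = -0.120; arccos → 96.9°.
Waning ⇒ past full, so θ = 360° − 96.9° = 263.1°.
At 360°/29.5 d per day, 263.1° corresponds to 21.56 days.

21.6 days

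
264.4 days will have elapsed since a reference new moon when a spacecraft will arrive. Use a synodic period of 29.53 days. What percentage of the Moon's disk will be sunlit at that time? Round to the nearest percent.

2%

264.4 d spans 8 complete synodic months (8 × 29.53 = 236.24 d) plus 28.16 d.
Phase angle: θ = 360°·(28.16 d)/(29.53 d) = 343.3°.
With cos θ = 0.958, the lit fraction is (1 − 0.958)/2 ≈ 0.021, so 2%.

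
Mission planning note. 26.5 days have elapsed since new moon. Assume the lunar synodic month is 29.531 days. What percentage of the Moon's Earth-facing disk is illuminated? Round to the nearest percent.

10%

Phase angle: θ = 360°·(26.5 d)/(29.531 d) = 323.1°.
cos 323.1° = 0.799, so f = (1 − 0.799)/2 = 0.100, so 10%.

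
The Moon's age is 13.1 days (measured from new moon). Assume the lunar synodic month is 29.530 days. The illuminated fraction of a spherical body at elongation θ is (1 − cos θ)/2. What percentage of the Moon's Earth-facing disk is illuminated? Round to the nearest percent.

97%

Phase angle: θ = 360°·(13.1 d)/(29.530 d) = 159.7°.
Illuminated fraction = (1 − cos 159.7°)/2 = (1 − (-0.938))/2 ≈ 0.969, so 97%.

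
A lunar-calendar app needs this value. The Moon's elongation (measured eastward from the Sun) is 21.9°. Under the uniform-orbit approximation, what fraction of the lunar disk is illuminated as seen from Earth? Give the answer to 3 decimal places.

0.036

cos 21.9° = 0.928, so f = (1 − 0.928)/2 = 0.036.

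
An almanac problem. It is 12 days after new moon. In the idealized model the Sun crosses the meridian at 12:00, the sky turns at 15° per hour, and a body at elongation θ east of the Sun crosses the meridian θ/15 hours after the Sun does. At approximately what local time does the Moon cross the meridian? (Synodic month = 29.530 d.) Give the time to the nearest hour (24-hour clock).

Phase angle: θ = 360°·(12 d)/(29.530 d) = 146.3°.
At 15° of sky rotation per hour, 146.3° corresponds to a 9.75 h lag.
12:00 + 9.75 h ≈ 21:45 → 22:00 to the nearest hour.

22:00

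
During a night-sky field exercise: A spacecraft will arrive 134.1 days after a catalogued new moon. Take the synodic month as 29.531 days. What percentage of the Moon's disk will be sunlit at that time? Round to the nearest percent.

98%

134.1 d spans 4 complete synodic months (4 × 29.531 = 118.12 d) plus 15.98 d.
Elongation θ = 360° × 15.98/29.531 ≈ 194.8°.
cos 194.8° = (-0.967), so f = (1 − (-0.967))/2 = 0.984, so 98%.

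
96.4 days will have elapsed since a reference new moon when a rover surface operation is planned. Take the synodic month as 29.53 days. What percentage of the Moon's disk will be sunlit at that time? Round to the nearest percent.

55%

Reduce mod P: 96.4 − 3×29.53 = 7.81 d into the current lunation.
Elongation θ = 360° × 7.81/29.53 ≈ 95.2°.
With cos θ = (-0.091), the lit fraction is (1 − (-0.091))/2 ≈ 0.545, so 55%.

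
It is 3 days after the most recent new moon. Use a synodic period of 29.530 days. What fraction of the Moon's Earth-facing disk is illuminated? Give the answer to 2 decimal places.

Elongation θ = 360° × 3/29.530 ≈ 36.6°.
cos 36.6° = 0.803, so f = (1 − 0.803)/2 = 0.098.

0.10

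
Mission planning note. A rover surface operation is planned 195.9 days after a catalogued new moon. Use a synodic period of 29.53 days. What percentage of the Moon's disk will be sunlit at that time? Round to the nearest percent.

83%

Reduce mod P: 195.9 − 6×29.53 = 18.72 d into the current lunation.
Elongation θ = 360° × 18.72/29.53 ≈ 228.2°.
Illuminated fraction = (1 − cos 228.2°)/2 = (1 − (-0.666))/2 ≈ 0.833, so 83%.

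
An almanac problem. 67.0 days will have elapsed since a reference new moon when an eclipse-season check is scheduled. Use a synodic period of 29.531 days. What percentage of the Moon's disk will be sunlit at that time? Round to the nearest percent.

Reduce mod P: 67.0 − 2×29.531 = 7.94 d into the current lunation.
Elongation θ = 360° × 7.94/29.531 ≈ 96.8°.
cos 96.8° = (-0.118), so f = (1 − (-0.118))/2 = 0.559, so 56%.

56%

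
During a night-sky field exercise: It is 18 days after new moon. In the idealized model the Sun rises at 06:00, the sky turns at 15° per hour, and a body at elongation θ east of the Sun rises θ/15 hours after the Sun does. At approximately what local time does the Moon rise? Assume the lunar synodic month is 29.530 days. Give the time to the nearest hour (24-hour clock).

21:00

The Moon has covered 18/29.530 of its cycle, so θ ≈ 360° × 18/29.530 = 219.4°.
The Moon trails the Sun by θ/15 = 219.4/15 ≈ 14.63 hours.
06:00 + 14.63 h ≈ 20:38 → 21:00 to the nearest hour.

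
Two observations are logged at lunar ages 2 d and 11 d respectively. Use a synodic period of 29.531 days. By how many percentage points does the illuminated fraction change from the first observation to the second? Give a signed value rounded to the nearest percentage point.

First observation: θ = 360°·2/29.531 = 24.4°, so f = 0.045.
Second observation: θ = 134.1°, f = 0.848.
Δf = 0.848 − 0.045 = +0.803, i.e. +80 pp.

+80 percentage points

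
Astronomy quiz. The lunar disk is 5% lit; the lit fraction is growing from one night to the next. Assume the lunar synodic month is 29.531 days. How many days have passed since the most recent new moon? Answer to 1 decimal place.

Invert f = (1 − cos θ)/2 to get cos θ = 1 − 2(0.05) = 0.900, hence θ₀ = arccos 0.900 = 25.8°.
Waxing ⇒ before full, so θ = 25.8°.
At 360°/29.531 d per day, 25.8° corresponds to 2.12 days.

2.1 days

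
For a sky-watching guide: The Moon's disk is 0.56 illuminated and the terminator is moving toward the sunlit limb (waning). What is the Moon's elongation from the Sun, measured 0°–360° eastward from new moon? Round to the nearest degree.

cos θ = 1 − 2f = -0.120, giving a principal value of 96.9°.
A waning Moon lies in 180°–360°, so θ = 360° − 96.9° = 263.1°.

263°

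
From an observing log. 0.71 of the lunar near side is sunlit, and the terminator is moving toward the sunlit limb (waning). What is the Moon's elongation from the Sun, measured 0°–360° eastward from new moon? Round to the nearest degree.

Invert f = (1 − cos θ)/2 to get cos θ = 1 − 2(0.71) = -0.420, hence θ₀ = arccos -0.420 = 114.8°.
Waning ⇒ past full, so θ = 360° − 114.8° = 245.2°.

245°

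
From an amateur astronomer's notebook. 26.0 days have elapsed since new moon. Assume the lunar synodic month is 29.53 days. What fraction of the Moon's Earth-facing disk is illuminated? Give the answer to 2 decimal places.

0.13

The Moon has covered 26.0/29.53 of its cycle, so θ ≈ 360° × 26.0/29.53 = 317.0°.
Illuminated fraction = (1 − cos 317.0°)/2 = (1 − 0.731)/2 ≈ 0.135.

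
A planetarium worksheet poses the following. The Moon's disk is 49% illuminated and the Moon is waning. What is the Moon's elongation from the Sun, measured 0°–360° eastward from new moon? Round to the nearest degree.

cos θ = 1 − 2f = 0.020, giving a principal value of 88.9°.
A waning Moon lies in 180°–360°, so θ = 360° − 88.9° = 271.1°.

271°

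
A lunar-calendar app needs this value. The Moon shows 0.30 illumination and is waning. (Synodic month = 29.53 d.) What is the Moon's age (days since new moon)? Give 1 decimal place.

cos θ = 1 − 2f = 0.400, giving a principal value of 66.4°.
A waning Moon lies in 180°–360°, so θ = 360° − 66.4° = 293.6°.
That fraction of the synodic month is 293.6/360 × 29.53 d ≈ 24.08 d.

24.1 days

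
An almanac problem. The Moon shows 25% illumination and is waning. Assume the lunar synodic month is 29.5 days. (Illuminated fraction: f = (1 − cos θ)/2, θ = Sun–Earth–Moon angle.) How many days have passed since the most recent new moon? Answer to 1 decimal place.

Invert f = (1 − cos θ)/2 to get cos θ = 1 − 2(0.25) = 0.500, hence θ₀ = arccos 0.500 = 60.0°.
Since the Moon is past full (waning), take the reflex angle: θ = 360° − 60.0° = 300.0°.
Age = 29.5 × 300.0°/360° ≈ 24.58 days.

24.6 days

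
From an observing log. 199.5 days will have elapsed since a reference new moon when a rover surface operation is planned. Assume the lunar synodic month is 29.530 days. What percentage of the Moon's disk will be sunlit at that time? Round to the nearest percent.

48%

199.5 d spans 6 complete synodic months (6 × 29.530 = 177.18 d) plus 22.32 d.
Elongation θ = 360° × 22.32/29.530 ≈ 272.1°.
cos 272.1° = 0.037, so f = (1 − 0.037)/2 = 0.482, so 48%.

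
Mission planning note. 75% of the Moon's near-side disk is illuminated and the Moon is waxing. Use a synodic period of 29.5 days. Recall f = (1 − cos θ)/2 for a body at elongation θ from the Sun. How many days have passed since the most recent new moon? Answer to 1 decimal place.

cos θ = 1 − 2f = -0.500, giving a principal value of 120.0°.
The Moon is waxing (0°–180°), so θ = 120.0° directly.
That fraction of the synodic month is 120.0/360 × 29.5 d ≈ 9.83 d.

9.8 days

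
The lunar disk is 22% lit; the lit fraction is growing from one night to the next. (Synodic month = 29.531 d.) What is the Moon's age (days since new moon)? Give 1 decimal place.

4.6 days

Invert f = (1 − cos θ)/2 to get cos θ = 1 − 2(0.22) = 0.560, hence θ₀ = arccos 0.560 = 55.9°.
Waxing ⇒ before full, so θ = 55.9°.
Age = 29.531 × 55.9°/360° ≈ 4.59 days.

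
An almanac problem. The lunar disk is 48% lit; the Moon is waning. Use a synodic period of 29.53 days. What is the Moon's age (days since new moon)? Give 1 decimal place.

22.3 days

Invert f = (1 − cos θ)/2 to get cos θ = 1 − 2(0.48) = 0.040, hence θ₀ = arccos 0.040 = 87.7°.
Since the Moon is past full (waning), take the reflex angle: θ = 360° − 87.7° = 272.3°.
At 360°/29.53 d per day, 272.3° corresponds to 22.34 days.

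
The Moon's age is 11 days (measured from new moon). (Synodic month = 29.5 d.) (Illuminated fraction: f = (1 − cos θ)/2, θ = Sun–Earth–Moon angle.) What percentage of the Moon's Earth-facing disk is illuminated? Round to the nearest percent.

The Moon has covered 11/29.5 of its cycle, so θ ≈ 360° × 11/29.5 = 134.2°.
cos 134.2° = (-0.698), so f = (1 − (-0.698))/2 = 0.849, so 85%.

85%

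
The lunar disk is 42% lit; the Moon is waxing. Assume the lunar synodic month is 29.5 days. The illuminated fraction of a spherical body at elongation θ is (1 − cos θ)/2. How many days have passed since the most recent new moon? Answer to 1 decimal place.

6.6 days

From f = (1 − cos θ)/2: cos θ = 1 − 2×0.42 = 0.160; arccos → 80.8°.
Before full moon the principal value applies: θ = 80.8°.
Age = 29.5 × 80.8°/360° ≈ 6.62 days.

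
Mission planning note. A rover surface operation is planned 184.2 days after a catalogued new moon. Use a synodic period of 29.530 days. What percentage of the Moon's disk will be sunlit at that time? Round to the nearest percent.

46%

Reduce mod P: 184.2 − 6×29.530 = 7.02 d into the current lunation.
Phase angle: θ = 360°·(7.02 d)/(29.530 d) = 85.6°.
cos 85.6° = 0.077, so f = (1 − 0.077)/2 = 0.461, so 46%.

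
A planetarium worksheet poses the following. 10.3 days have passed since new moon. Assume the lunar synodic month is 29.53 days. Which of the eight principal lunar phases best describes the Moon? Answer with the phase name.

waxing gibbous

θ ≈ 360° × 10.3/29.53 = 126°, which falls in the waxing gibbous sector.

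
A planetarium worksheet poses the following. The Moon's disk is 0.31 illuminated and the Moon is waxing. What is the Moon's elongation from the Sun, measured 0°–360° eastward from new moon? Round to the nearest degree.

cos θ = 1 − 2f = 0.380, giving a principal value of 67.7°.
Before full moon the principal value applies: θ = 67.7°.

68°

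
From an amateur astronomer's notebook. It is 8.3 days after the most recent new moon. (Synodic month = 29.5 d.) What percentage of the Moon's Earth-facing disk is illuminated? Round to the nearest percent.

60%

Elongation θ = 360° × 8.3/29.5 ≈ 101.3°.
With cos θ = (-0.196), the lit fraction is (1 − (-0.196))/2 ≈ 0.598, so 60%.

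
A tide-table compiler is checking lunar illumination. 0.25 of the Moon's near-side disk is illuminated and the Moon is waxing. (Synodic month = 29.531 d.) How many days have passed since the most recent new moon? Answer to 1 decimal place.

4.9 days

From f = (1 − cos θ)/2: cos θ = 1 − 2×0.25 = 0.500; arccos → 60.0°.
Before full moon the principal value applies: θ = 60.0°.
At 360°/29.531 d per day, 60.0° corresponds to 4.92 days.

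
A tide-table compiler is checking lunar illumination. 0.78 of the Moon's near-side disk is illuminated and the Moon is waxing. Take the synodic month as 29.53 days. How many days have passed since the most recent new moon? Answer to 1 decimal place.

cos θ = 1 − 2f = -0.560, giving a principal value of 124.1°.
The Moon is waxing (0°–180°), so θ = 124.1° directly.
At 360°/29.53 d per day, 124.1° corresponds to 10.18 days.

10.2 days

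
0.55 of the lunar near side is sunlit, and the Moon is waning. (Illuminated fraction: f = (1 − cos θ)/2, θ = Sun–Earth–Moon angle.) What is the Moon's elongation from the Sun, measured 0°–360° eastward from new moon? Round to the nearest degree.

264°

Invert f = (1 − cos θ)/2 to get cos θ = 1 − 2(0.55) = -0.100, hence θ₀ = arccos -0.100 = 95.7°.
Waning ⇒ past full, so θ = 360° − 95.7° = 264.3°.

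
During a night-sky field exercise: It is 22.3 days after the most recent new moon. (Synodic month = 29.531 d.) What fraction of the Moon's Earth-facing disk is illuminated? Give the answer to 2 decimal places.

0.48

Phase angle: θ = 360°·(22.3 d)/(29.531 d) = 271.8°.
Illuminated fraction = (1 − cos 271.8°)/2 = (1 − 0.032)/2 ≈ 0.484.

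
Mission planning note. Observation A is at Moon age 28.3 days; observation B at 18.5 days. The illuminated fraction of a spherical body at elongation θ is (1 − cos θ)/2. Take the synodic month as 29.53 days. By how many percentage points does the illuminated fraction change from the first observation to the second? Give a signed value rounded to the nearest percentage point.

First observation: θ = 360°·28.3/29.53 = 345.0°, so f = 0.017.
Second observation: θ = 225.5°, f = 0.850.
Δf = 0.850 − 0.017 = +0.833, i.e. +83 pp.

+83 percentage points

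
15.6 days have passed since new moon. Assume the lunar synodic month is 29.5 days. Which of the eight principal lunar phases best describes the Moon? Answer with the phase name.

θ ≈ 360° × 15.6/29.5 = 190°, which falls in the full moon sector.

full moon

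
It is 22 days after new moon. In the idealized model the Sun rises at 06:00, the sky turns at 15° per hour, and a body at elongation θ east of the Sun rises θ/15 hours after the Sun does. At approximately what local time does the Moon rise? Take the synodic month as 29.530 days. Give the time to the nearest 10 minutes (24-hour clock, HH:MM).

23:50

Elongation θ = 360° × 22/29.530 ≈ 268.2°.
Delay after the Sun = 268.2° / (15°/h) ≈ 17.88 h.
06:00 + 17.880 h ≈ 23:53 → 23:50 to the nearest ten minutes.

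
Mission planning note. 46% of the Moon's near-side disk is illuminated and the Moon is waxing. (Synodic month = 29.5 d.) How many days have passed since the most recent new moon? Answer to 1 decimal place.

7.0 days

cos θ = 1 − 2f = 0.080, giving a principal value of 85.4°.
Before full moon the principal value applies: θ = 85.4°.
That fraction of the synodic month is 85.4/360 × 29.5 d ≈ 7.00 d.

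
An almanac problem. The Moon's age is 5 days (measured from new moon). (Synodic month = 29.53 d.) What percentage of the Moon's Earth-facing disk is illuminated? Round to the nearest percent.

The Moon has covered 5/29.53 of its cycle, so θ ≈ 360° × 5/29.53 = 61.0°.
Illuminated fraction = (1 − cos 61.0°)/2 = (1 − 0.485)/2 ≈ 0.257, so 26%.

26%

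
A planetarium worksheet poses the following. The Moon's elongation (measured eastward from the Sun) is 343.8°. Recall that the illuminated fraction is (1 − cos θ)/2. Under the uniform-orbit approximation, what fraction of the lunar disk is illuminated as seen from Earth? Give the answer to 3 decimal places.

Half-versine of 343.8°: (1 − 0.960)/2 = 0.020.

0.020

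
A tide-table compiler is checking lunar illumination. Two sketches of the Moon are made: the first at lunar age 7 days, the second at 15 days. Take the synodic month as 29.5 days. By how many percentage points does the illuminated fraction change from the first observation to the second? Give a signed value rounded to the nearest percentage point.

+54 pp

θ₁ = 360° × 7/29.5 = 85.4°, f₁ = (1 − cos θ₁)/2 = 0.460.
θ₂ = 360° × 15/29.5 = 183.1°, f₂ = (1 − cos θ₂)/2 = 0.999.
Change = f₂ − f₁ = +0.539 → +54 percentage points.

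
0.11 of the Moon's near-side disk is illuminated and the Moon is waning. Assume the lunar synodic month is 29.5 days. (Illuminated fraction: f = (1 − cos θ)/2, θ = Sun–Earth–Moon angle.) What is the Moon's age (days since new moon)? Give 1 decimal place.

26.3 days

From f = (1 − cos θ)/2: cos θ = 1 − 2×0.11 = 0.780; arccos → 38.7°.
A waning Moon lies in 180°–360°, so θ = 360° − 38.7° = 321.3°.
At 360°/29.5 d per day, 321.3° corresponds to 26.33 days.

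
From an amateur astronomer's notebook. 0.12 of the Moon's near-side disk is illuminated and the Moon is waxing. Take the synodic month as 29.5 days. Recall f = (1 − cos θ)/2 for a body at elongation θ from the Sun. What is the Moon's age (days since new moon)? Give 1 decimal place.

Invert f = (1 − cos θ)/2 to get cos θ = 1 − 2(0.12) = 0.760, hence θ₀ = arccos 0.760 = 40.5°.
Waxing ⇒ before full, so θ = 40.5°.
That fraction of the synodic month is 40.5/360 × 29.5 d ≈ 3.32 d.

3.3 days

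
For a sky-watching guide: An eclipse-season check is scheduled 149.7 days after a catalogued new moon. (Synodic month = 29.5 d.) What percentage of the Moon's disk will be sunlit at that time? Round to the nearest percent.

149.7 d spans 5 complete synodic months (5 × 29.5 = 147.50 d) plus 2.20 d.
Phase angle: θ = 360°·(2.20 d)/(29.5 d) = 26.8°.
With cos θ = 0.892, the lit fraction is (1 − 0.892)/2 ≈ 0.054, so 5%.

5%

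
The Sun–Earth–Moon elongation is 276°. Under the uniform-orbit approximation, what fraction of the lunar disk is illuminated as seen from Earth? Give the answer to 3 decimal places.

0.448

cos 276° = 0.105, so f = (1 − 0.105)/2 = 0.448.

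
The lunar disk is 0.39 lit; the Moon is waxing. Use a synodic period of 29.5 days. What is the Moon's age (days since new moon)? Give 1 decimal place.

cos θ = 1 − 2f = 0.220, giving a principal value of 77.3°.
The Moon is waxing (0°–180°), so θ = 77.3° directly.
That fraction of the synodic month is 77.3/360 × 29.5 d ≈ 6.33 d.

6.3 days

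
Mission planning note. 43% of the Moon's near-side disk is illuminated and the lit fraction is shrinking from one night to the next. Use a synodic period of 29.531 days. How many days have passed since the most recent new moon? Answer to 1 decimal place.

22.8 days

Invert f = (1 − cos θ)/2 to get cos θ = 1 − 2(0.43) = 0.140, hence θ₀ = arccos 0.140 = 82.0°.
Since the Moon is past full (waning), take the reflex angle: θ = 360° − 82.0° = 278.0°.
That fraction of the synodic month is 278.0/360 × 29.531 d ≈ 22.81 d.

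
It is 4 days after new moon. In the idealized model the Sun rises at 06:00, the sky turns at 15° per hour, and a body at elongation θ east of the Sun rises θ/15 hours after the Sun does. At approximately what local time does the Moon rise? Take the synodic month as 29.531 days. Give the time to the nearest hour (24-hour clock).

Elongation θ = 360° × 4/29.531 ≈ 48.8°.
At 15° of sky rotation per hour, 48.8° corresponds to a 3.25 h lag.
06:00 + 3.25 h ≈ 09:15 → 09:00 to the nearest hour.

09:00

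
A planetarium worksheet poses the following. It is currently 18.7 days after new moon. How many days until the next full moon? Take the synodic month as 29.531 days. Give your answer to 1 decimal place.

Full moon is 0.5 of the way through the cycle: age 0.5 × 29.531 = 14.765 d.
Already past this cycle's full moon; the next is at 14.765 + 29.531 = 44.296 d, so 44.296 − 18.7 = 25.596 days.

25.6 days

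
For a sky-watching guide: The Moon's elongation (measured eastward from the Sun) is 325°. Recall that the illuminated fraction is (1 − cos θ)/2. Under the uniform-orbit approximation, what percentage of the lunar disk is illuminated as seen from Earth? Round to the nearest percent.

cos 325° = 0.819, so f = (1 − 0.819)/2 = 0.090, i.e. 9%.

9%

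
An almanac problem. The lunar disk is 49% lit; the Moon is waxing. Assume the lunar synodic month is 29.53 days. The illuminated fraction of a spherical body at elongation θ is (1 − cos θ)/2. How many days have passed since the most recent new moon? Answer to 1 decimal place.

Invert f = (1 − cos θ)/2 to get cos θ = 1 − 2(0.49) = 0.020, hence θ₀ = arccos 0.020 = 88.9°.
The Moon is waxing (0°–180°), so θ = 88.9° directly.
That fraction of the synodic month is 88.9/360 × 29.53 d ≈ 7.29 d.

7.3 days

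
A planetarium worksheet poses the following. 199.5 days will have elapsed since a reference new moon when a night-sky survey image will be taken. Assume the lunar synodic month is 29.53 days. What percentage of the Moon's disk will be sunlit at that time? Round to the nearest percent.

48%

199.5 d spans 6 complete synodic months (6 × 29.53 = 177.18 d) plus 22.32 d.
Elongation θ = 360° × 22.32/29.53 ≈ 272.1°.
Illuminated fraction = (1 − cos 272.1°)/2 = (1 − 0.037)/2 ≈ 0.482, so 48%.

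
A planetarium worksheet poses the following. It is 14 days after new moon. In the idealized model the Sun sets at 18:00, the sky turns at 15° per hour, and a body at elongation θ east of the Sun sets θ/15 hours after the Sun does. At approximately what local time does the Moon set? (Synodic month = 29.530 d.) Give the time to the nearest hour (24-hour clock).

05:00

Elongation θ = 360° × 14/29.530 ≈ 170.7°.
Delay after the Sun = 170.7° / (15°/h) ≈ 11.38 h.
18:00 + 11.38 h ≈ 05:23 → 05:00 to the nearest hour.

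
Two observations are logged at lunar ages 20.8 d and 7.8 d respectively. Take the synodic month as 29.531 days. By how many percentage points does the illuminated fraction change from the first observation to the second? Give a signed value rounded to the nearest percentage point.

-10 pp

First observation: θ = 360°·20.8/29.531 = 253.6°, so f = 0.641.
Second observation: θ = 95.1°, f = 0.544.
Δf = 0.544 − 0.641 = -0.097, i.e. -10 pp.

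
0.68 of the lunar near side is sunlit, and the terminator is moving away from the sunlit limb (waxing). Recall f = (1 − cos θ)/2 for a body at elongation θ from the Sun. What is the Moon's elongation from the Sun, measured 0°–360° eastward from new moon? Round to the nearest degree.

111°

Invert f = (1 − cos θ)/2 to get cos θ = 1 − 2(0.68) = -0.360, hence θ₀ = arccos -0.360 = 111.1°.
Before full moon the principal value applies: θ = 111.1°.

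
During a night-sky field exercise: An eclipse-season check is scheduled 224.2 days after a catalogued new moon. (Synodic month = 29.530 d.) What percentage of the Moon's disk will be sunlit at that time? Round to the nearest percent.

92%

224.2 d spans 7 complete synodic months (7 × 29.530 = 206.71 d) plus 17.49 d.
The Moon has covered 17.49/29.530 of its cycle, so θ ≈ 360° × 17.49/29.530 = 213.2°.
Illuminated fraction = (1 − cos 213.2°)/2 = (1 − (-0.837))/2 ≈ 0.918, so 92%.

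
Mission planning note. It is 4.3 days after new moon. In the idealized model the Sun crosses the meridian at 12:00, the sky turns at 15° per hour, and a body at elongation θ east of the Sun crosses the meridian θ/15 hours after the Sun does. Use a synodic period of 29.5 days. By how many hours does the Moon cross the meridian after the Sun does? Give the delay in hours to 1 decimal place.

3.5 h

Phase angle: θ = 360°·(4.3 d)/(29.5 d) = 52.5°.
Delay after the Sun = 52.5° / (15°/h) ≈ 3.50 h.
So the Moon crosses the meridian 3.50 h after the Sun.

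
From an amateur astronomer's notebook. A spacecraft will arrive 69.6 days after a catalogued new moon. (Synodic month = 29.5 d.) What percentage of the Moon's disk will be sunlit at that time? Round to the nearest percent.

Reduce mod P: 69.6 − 2×29.5 = 10.60 d into the current lunation.
Phase angle: θ = 360°·(10.60 d)/(29.5 d) = 129.4°.
With cos θ = (-0.634), the lit fraction is (1 − (-0.634))/2 ≈ 0.817, so 82%.

82%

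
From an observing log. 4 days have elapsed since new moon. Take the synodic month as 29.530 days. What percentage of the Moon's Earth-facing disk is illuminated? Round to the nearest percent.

17%

Elongation θ = 360° × 4/29.530 ≈ 48.8°.
Illuminated fraction = (1 − cos 48.8°)/2 = (1 − 0.659)/2 ≈ 0.170, so 17%.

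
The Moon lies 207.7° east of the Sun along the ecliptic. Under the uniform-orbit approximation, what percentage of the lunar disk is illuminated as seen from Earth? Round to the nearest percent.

f = (1 − cos 207.7°)/2 = (1 − (-0.885))/2 ≈ 0.943, i.e. 94%.

94%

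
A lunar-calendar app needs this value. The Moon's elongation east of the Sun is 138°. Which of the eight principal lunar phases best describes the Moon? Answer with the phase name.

waxing gibbous

138° lies in the waxing gibbous sector of the 8-phase cycle.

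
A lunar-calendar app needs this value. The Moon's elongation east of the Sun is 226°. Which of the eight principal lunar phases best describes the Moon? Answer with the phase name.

waning gibbous

226° lies in the waning gibbous sector of the 8-phase cycle.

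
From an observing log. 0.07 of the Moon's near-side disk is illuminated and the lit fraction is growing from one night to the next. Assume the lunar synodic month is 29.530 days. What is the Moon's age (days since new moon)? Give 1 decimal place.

2.5 days

From f = (1 − cos θ)/2: cos θ = 1 − 2×0.07 = 0.860; arccos → 30.7°.
Waxing ⇒ before full, so θ = 30.7°.
Age = 29.530 × 30.7°/360° ≈ 2.52 days.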